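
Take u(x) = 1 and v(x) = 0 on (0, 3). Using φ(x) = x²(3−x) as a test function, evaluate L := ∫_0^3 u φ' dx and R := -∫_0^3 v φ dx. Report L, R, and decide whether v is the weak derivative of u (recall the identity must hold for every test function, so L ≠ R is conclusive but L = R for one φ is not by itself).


LHS = 0, RHS = 0. Yes, v = u' weakly.

u(x) = 1, classical derivative u'(x) = 0.
φ(x) = x²(3−x), so φ'(x) = 3*x*(2 - x).
Note φ(0) = φ(3) = 0, so the boundary term u·φ vanishes.
LHS = ∫_0^3 u(x) φ'(x) dx = ∫_0^3 (-3*x^2 + 6*x) dx. Term by term:
  ∫_0^3 -3*x^2 dx = -27;  ∫_0^3 6*x dx = 27.
Sum: -27 + 27 = 0.
So LHS = 0.
∫_0^3 v(x) φ(x) dx = ∫_0^3 (0) dx. Term by term:
  ∫_0^3 0 dx = 0.
So RHS = -∫_0^3 v(x) φ(x) dx = 0.
LHS = RHS, so the identity holds for this test φ.
Moreover u is smooth here and v(x) = u'(x) = 0 pointwise, so the identity holds for every test function. Hence v is the weak derivative of u.


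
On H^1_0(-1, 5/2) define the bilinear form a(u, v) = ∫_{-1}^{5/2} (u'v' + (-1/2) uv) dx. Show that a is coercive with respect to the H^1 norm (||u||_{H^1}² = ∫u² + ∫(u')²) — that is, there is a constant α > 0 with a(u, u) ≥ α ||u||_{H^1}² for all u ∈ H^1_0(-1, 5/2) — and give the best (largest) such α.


α = (-49 + 8*π^2)/(2*(4*π^2 + 49))

Coercivity of a(·,·) on H^1_0(-1, 5/2) means a(u, u) ≥ α ||u||_{H^1}² for every u ∈ H^1_0.
The interval has length L = 7/2, and Poincaré/coercivity depend only on L. Here a(u, u) = ∫(u')² + (-1/2)·∫u².
Here c = -1/2 < 0 with |c| < (π/L)² = 4*π^2/49, so coercivity still holds. The condition a(u,u) ≥ α||u||_{H^1}² reads (1−α)∫(u')² ≥ (α−c)∫u². Any admissible α is ≤ 1 (rapidly oscillating u have ∫u²/∫(u')² → 0), and α = 1 would force 0 ≥ (1−c)∫u², impossible since c < 1; so 1−α > 0. By the sharp Poincaré inequality on H^1_0 of an interval of length L, ∫(u')² ≥ (π/L)²∫u² with equality for the first sine mode sin(π(x−x₀)/L) (x₀ the left endpoint), so the inequality holds for all u iff (1−α)(π/L)² ≥ α − c, i.e. α ≤ ((π/L)² + c)/((π/L)² + 1) = (1 + c(L/π)²)/(1 + (L/π)²). (Direct route, valid since c ≤ 0: Poincaré gives c∫u² ≥ c(L/π)²∫(u')², so a(u,u) ≥ (1 + c(L/π)²)∫(u')², while ||u||_{H^1}² ≤ (1 + (L/π)²)∫(u')²; dividing yields the same α.) With (π/L)² = 4*π^2/49 and c = -1/2, the largest admissible constant is α = ((π/L)² + c)/((π/L)² + 1).
Simplifying, α = (-49 + 8*π^2)/(2*(4*π^2 + 49)).


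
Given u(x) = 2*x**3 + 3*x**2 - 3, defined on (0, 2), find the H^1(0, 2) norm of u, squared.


||u||_{H^1}^2 = 5566/7

The H^1 norm (squared) on an interval (0, L) is
  ||u||_{H^1}^2 = ∫_0^L u(x)^2 dx + ∫_0^L u'(x)^2 dx.
Compute u'(x) = 6*x**2 + 6*x.
Then u(x)^2 = 4*x**6 + 12*x**5 + 9*x**4 - 12*x**3 - 18*x**2 + 9 and u'(x)^2 = 36*x**4 + 72*x**3 + 36*x**2.
Integrate each monomial from 0 to 2 using ∫_0^2 c·x^n dx = c·2^(n+1)/(n+1):
  ∫_0^2 u(x)^2 dx = ∫_0^2 (4*x^6 + 12*x^5 + 9*x^4 - 12*x^3 - 18*x^2 + 9) dx. Term by term:
    ∫_0^2 4*x^6 dx = 512/7;  ∫_0^2 12*x^5 dx = 128;  ∫_0^2 9*x^4 dx = 288/5;
    ∫_0^2 -12*x^3 dx = -48;  ∫_0^2 -18*x^2 dx = -48;  ∫_0^2 9 dx = 18.
  Sum: 512/7 + 128 + 288/5 − 48 − 48 + 18 = 6326/35.
  ∫_0^2 u'(x)^2 dx = ∫_0^2 (36*x^4 + 72*x^3 + 36*x^2) dx. Term by term:
    ∫_0^2 36*x^4 dx = 1152/5;  ∫_0^2 72*x^3 dx = 288;  ∫_0^2 36*x^2 dx = 96.
  Sum: 1152/5 + 288 + 96 = 3072/5.
Adding: ||u||_{H^1}^2 = 6326/35 + 3072/5 = 5566/7.


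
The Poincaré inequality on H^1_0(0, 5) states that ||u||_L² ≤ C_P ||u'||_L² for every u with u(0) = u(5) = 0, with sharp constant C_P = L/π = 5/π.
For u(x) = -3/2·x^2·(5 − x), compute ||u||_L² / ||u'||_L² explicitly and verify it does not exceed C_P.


||u||_L² / ||u'||_L² = 5*sqrt(14)/14 < C_P = 5/π.

u(x) = -3/2·x^2·(5 − x), so u'(x) = 3*x*(3*x - 10)/2.
u(x) = -3/2·x^2·(5 − x) vanishes at x = 0 and x = 5, so u ∈ H^1_0(0, 5). Differentiate via the product rule and integrate the resulting polynomials term by term.
  ∫_0^5 u² dx = ∫_0^5 (9*x^6/4 - 45*x^5/2 + 225*x^4/4) dx. Term by term:
    ∫_0^5 9*x^6/4 dx = 703125/28;  ∫_0^5 -45*x^5/2 dx = -234375/4;  ∫_0^5 225*x^4/4 dx = 140625/4.
  Sum: 703125/28 − 234375/4 + 140625/4 = 46875/28.
  ∫_0^5 (u')² dx = ∫_0^5 (81*x^4/4 - 135*x^3 + 225*x^2) dx. Term by term:
    ∫_0^5 81*x^4/4 dx = 50625/4;  ∫_0^5 -135*x^3 dx = -84375/4;  ∫_0^5 225*x^2 dx = 9375.
  Sum: 50625/4 − 84375/4 + 9375 = 1875/2.
∫_0^5 u² dx = 46875/28, so ||u||_L² = 125*sqrt(21)/14.
∫_0^5 (u')² dx = 1875/2, so ||u'||_L² = 25*sqrt(6)/2.
Ratio ||u||_L² / ||u'||_L² = 5*sqrt(14)/14.
Sharp Poincaré constant on H^1_0(0, 5) is C_P = L/π = 5/π, achieved by sin(π/5·x).
A polynomial bump cannot attain the sharp Poincaré constant (only the first sine eigenfunction does), so the ratio is strictly less than C_P, consistent with ||u||_L² ≤ C_P ||u'||_L².


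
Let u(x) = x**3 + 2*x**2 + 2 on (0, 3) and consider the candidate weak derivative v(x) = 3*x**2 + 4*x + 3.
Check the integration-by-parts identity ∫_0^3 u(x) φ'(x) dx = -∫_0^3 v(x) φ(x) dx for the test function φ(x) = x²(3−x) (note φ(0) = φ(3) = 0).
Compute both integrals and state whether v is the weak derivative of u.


LHS = -243/2, RHS = -567/4. No, v is not the weak derivative of u.

u(x) = x**3 + 2*x**2 + 2, classical derivative u'(x) = 3*x**2 + 4*x.
φ(x) = x²(3−x), so φ'(x) = 3*x*(2 - x).
Note φ(0) = φ(3) = 0, so the boundary term u·φ vanishes.
LHS = ∫_0^3 u(x) φ'(x) dx = ∫_0^3 (-3*x^5 + 12*x^3 - 6*x^2 + 12*x) dx. Term by term:
  ∫_0^3 -3*x^5 dx = -729/2;  ∫_0^3 12*x^3 dx = 243;  ∫_0^3 -6*x^2 dx = -54;
  ∫_0^3 12*x dx = 54.
Sum: -729/2 + 243 − 54 + 54 = -243/2.
So LHS = -243/2.
∫_0^3 v(x) φ(x) dx = ∫_0^3 (-3*x^5 + 5*x^4 + 9*x^3 + 9*x^2) dx. Term by term:
  ∫_0^3 -3*x^5 dx = -729/2;  ∫_0^3 5*x^4 dx = 243;  ∫_0^3 9*x^3 dx = 729/4;
  ∫_0^3 9*x^2 dx = 81.
Sum: -729/2 + 243 + 729/4 + 81 = 567/4.
So RHS = -∫_0^3 v(x) φ(x) dx = -567/4.
LHS − RHS = 81/4 ≠ 0, so the identity fails.
(For a valid weak derivative the identity must hold for EVERY test function, in particular this one. The failure shows v is NOT the weak derivative of u.)
Correct weak derivative would be u'(x) = 3*x**2 + 4*x.


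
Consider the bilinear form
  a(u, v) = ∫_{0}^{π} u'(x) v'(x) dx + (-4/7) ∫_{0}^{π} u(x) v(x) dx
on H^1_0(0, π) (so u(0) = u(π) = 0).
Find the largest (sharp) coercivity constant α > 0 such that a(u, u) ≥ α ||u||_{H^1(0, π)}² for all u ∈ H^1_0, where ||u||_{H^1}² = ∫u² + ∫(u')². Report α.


α = 3/14

Coercivity of a(·,·) on H^1_0(0, π) means a(u, u) ≥ α ||u||_{H^1}² for every u ∈ H^1_0.
The interval has length L = π, and Poincaré/coercivity depend only on L. Here a(u, u) = ∫(u')² + (-4/7)·∫u².
Here c = -4/7 < 0 with |c| < (π/L)² = 1, so coercivity still holds. The condition a(u,u) ≥ α||u||_{H^1}² reads (1−α)∫(u')² ≥ (α−c)∫u². Any admissible α is ≤ 1 (rapidly oscillating u have ∫u²/∫(u')² → 0), and α = 1 would force 0 ≥ (1−c)∫u², impossible since c < 1; so 1−α > 0. By the sharp Poincaré inequality on H^1_0 of an interval of length L, ∫(u')² ≥ (π/L)²∫u² with equality for the first sine mode sin(π(x−x₀)/L) (x₀ the left endpoint), so the inequality holds for all u iff (1−α)(π/L)² ≥ α − c, i.e. α ≤ ((π/L)² + c)/((π/L)² + 1) = (1 + c(L/π)²)/(1 + (L/π)²). (Direct route, valid since c ≤ 0: Poincaré gives c∫u² ≥ c(L/π)²∫(u')², so a(u,u) ≥ (1 + c(L/π)²)∫(u')², while ||u||_{H^1}² ≤ (1 + (L/π)²)∫(u')²; dividing yields the same α.) With (π/L)² = 1 and c = -4/7, the largest admissible constant is α = ((π/L)² + c)/((π/L)² + 1).
Simplifying, α = 3/14.


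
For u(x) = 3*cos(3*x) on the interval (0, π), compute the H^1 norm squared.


||u||_{H^1(0,π)}^2 = 45*π

u'(x) = -9*sin(3*x).
Expand u² and (u')² and integrate term by term on (0, π), using: for integers n ≥ 1, ∫_0^π sin²(nx) dx = ∫_0^π cos²(nx) dx = π/2; for n ≠ n', ∫_0^π sin(nx)sin(n'x) dx = ∫_0^π cos(nx)cos(n'x) dx = 0; and by product-to-sum, ∫_0^π sin(nx)cos(n'x) dx = ½∫_0^π [sin((n+n')x) + sin((n−n')x)] dx, which is 0 when n+n' is even and 2n/(n²−n'²) when n+n' is odd (it need not vanish on (0, π)).
  u² squared terms: (3)²·∫cos(3x)² dx = 9·π/2 = 9*π/2.
  So ∫_0^π u² dx = 9*π/2.
  (u')² squared terms: (-9)²·∫sin(3x)² dx = 81·π/2 = 81*π/2.
  So ∫_0^π (u')² dx = 81*π/2.
||u||_{H^1}^2 = (9*π/2) + (81*π/2) = 45*π.


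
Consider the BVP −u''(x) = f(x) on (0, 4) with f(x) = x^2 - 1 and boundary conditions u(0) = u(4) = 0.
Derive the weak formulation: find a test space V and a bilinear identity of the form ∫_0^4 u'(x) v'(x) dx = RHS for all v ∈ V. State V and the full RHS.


V = H^1_0(0, 4) (so v(0) = v(4) = 0); weak form: ∫_0^4 u'v' dx = ∫_0^4 (x^2 - 1) v dx for all v ∈ V.

Multiply both sides by a test function v and integrate from 0 to 4:
  ∫_0^4 −u''(x) v(x) dx = ∫_0^4 f(x) v(x) dx.
Integrate the LHS by parts once:
  ∫_0^4 −u'' v dx = −[u'(x) v(x)]_0^4 + ∫_0^4 u'(x) v'(x) dx.
Thus ∫_0^4 u'(x) v'(x) dx = ∫_0^4 f(x) v(x) dx + [u'(x) v(x)]_0^4.
Choose V so that boundary terms are either known or forced to vanish.
u is Dirichlet: u(0) = u(4) = 0. Let V = H^1_0(0, 4); then v(0) = v(4) = 0, and [u' v]_0^4 = 0.
Weak formulation: find u (satisfying any essential BC) such that ∫_0^4 u'(x) v'(x) dx = ∫_0^4 f v dx for all v ∈ V.
Substituting f(x) = x^2 - 1, the right-hand side is ∫_0^4 (x^2 - 1) v dx.


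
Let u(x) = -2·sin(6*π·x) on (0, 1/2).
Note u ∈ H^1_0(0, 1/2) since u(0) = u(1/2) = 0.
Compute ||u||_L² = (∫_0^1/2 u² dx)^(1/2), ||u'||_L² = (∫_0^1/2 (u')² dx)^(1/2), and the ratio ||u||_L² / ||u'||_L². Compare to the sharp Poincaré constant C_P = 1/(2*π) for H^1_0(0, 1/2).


||u||_L² / ||u'||_L² = 1/(6*π) < C_P = 1/(2*π).

u(x) = -2·sin(6*π·x), so u'(x) = -12*π*cos(6*π*x).
Writing u(x) = A·sin(kπx/L) with A = -2 and k = 3, use ∫_0^L sin²(kπx/L) dx = L/2 and ∫_0^L cos²(kπx/L) dx = L/2.
u² = 4·sin²(6*π·x) and (u')² = 144*π^2·cos²(6*π·x), and each of sin², cos² integrates to L/2 = 1/4 over (0, 1/2).
∫_0^1/2 u² dx = 1, so ||u||_L² = 1.
∫_0^1/2 (u')² dx = 36*π^2, so ||u'||_L² = 6*π.
Ratio ||u||_L² / ||u'||_L² = 1/(6*π).
Sharp Poincaré constant on H^1_0(0, 1/2) is C_P = L/π = 1/(2*π), achieved by sin(2*π·x).
This is the k = 3 harmonic; the ratio L/(kπ) is strictly less than C_P = L/π, consistent with the sharp inequality ||u||_L² ≤ C_P ||u'||_L².


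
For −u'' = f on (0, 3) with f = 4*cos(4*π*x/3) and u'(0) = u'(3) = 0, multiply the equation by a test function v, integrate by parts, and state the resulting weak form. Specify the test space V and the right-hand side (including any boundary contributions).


V = H^1(0, 3) (no boundary constraint on v; u is determined up to an additive constant); weak form: ∫_0^3 u'v' dx = ∫_0^3 (4*cos(4*π*x/3)) v dx for all v ∈ V.

Multiply both sides by a test function v and integrate from 0 to 3:
  ∫_0^3 −u''(x) v(x) dx = ∫_0^3 f(x) v(x) dx.
Integrate the LHS by parts once:
  ∫_0^3 −u'' v dx = −[u'(x) v(x)]_0^3 + ∫_0^3 u'(x) v'(x) dx.
Thus ∫_0^3 u'(x) v'(x) dx = ∫_0^3 f(x) v(x) dx + [u'(x) v(x)]_0^3.
Choose V so that boundary terms are either known or forced to vanish.
u has homogeneous Neumann: u'(0) = u'(3) = 0. So [u' v]_0^3 = 0·v(3) − 0·v(0) = 0 for any v; take V = H^1(0, 3).
Weak formulation: find u (satisfying any essential BC) such that ∫_0^3 u'(x) v'(x) dx = ∫_0^3 f v dx for all v ∈ V (homogeneous Neumann, so boundary terms vanish).
Substituting f(x) = 4*cos(4*π*x/3), the right-hand side is ∫_0^3 (4*cos(4*π*x/3)) v dx.
Compatibility check (pure Neumann): taking v ≡ 1 ∈ V gives 0 = ∫_0^3 f dx + (0) − (0), i.e. ∫_0^3 f dx must equal u'(0) − u'(3) = 0. Indeed ∫_0^3 (4*cos(4*π*x/3)) dx = 0, so the data are compatible. The solution is then unique only up to an additive constant (fix it e.g. by requiring ∫_0^3 u dx = 0).


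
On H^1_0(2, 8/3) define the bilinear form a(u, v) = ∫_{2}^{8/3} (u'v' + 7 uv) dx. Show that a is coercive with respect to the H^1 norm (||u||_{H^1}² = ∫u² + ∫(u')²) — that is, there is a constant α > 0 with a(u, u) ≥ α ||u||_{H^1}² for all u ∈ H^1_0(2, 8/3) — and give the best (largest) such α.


α = 1

Coercivity of a(·,·) on H^1_0(2, 8/3) means a(u, u) ≥ α ||u||_{H^1}² for every u ∈ H^1_0.
The interval has length L = 2/3, and Poincaré/coercivity depend only on L. Here a(u, u) = ∫(u')² + (7)·∫u².
Here c = 7 ≥ 1, so a(u,u) = ∫(u')² + c∫u² ≥ ∫(u')² + ∫u² = ||u||_{H^1}², i.e. α = 1 works. No larger α is possible: a(u,u) ≥ α||u||_{H^1}² means (1−α)∫(u')² ≥ (α−c)∫u², and for the modes u_n = sin(nπ(x−x₀)/L) (x₀ the left endpoint) one has ∫u_n²/∫(u_n')² = (L/(nπ))² → 0, so a(u_n,u_n)/||u_n||_{H^1}² → 1. Hence the optimal constant is α = 1.
Therefore α = 1.


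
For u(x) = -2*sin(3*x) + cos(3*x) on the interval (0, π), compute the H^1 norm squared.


||u||_{H^1(0,π)}^2 = 25*π

u'(x) = -3*sin(3*x) - 6*cos(3*x).
Expand u² and (u')² and integrate term by term on (0, π), using: for integers n ≥ 1, ∫_0^π sin²(nx) dx = ∫_0^π cos²(nx) dx = π/2; for n ≠ n', ∫_0^π sin(nx)sin(n'x) dx = ∫_0^π cos(nx)cos(n'x) dx = 0; and by product-to-sum, ∫_0^π sin(nx)cos(n'x) dx = ½∫_0^π [sin((n+n')x) + sin((n−n')x)] dx, which is 0 when n+n' is even and 2n/(n²−n'²) when n+n' is odd (it need not vanish on (0, π)).
  u² squared terms: (-2)²·∫sin(3x)² dx = 4·π/2 = 2*π;  (1)²·∫cos(3x)² dx = 1·π/2 = π/2.
  u² cross terms: 2·(-2)·(1)·∫sin(3x)·cos(3x) dx = -4·(0) = 0.
  So ∫_0^π u² dx = 2*π + π/2 + 0 = 5*π/2.
  (u')² squared terms: (-6)²·∫cos(3x)² dx = 36·π/2 = 18*π;  (-3)²·∫sin(3x)² dx = 9·π/2 = 9*π/2.
  (u')² cross terms: 2·(-6)·(-3)·∫cos(3x)·sin(3x) dx = 36·(0) = 0.
  So ∫_0^π (u')² dx = 18*π + 9*π/2 + 0 = 45*π/2.
||u||_{H^1}^2 = (5*π/2) + (45*π/2) = 25*π.


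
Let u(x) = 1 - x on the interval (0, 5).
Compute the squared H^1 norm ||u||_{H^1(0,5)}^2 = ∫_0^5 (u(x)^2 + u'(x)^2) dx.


||u||_{H^1}^2 = 80/3

The H^1 norm (squared) on an interval (0, L) is
  ||u||_{H^1}^2 = ∫_0^L u(x)^2 dx + ∫_0^L u'(x)^2 dx.
Compute u'(x) = -1.
Then u(x)^2 = x**2 - 2*x + 1 and u'(x)^2 = 1.
Integrate each monomial from 0 to 5 using ∫_0^5 c·x^n dx = c·5^(n+1)/(n+1):
  ∫_0^5 u(x)^2 dx = ∫_0^5 (x^2 - 2*x + 1) dx. Term by term:
    ∫_0^5 x^2 dx = 125/3;  ∫_0^5 -2*x dx = -25;  ∫_0^5 1 dx = 5.
  Sum: 125/3 − 25 + 5 = 65/3.
  ∫_0^5 u'(x)^2 dx = ∫_0^5 (1) dx. Term by term:
    ∫_0^5 1 dx = 5.
Adding: ||u||_{H^1}^2 = 65/3 + 5 = 80/3.


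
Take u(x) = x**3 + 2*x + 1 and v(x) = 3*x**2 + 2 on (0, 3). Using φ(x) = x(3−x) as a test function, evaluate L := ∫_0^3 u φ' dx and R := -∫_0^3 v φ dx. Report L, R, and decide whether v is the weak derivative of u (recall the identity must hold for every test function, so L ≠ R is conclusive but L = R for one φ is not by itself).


LHS = -909/20, RHS = -909/20. Yes, v = u' weakly.

u(x) = x**3 + 2*x + 1, classical derivative u'(x) = 3*x**2 + 2.
φ(x) = x(3−x), so φ'(x) = 3 - 2*x.
Note φ(0) = φ(3) = 0, so the boundary term u·φ vanishes.
LHS = ∫_0^3 u(x) φ'(x) dx = ∫_0^3 (-2*x^4 + 3*x^3 - 4*x^2 + 4*x + 3) dx. Term by term:
  ∫_0^3 -2*x^4 dx = -486/5;  ∫_0^3 3*x^3 dx = 243/4;  ∫_0^3 -4*x^2 dx = -36;
  ∫_0^3 4*x dx = 18;  ∫_0^3 3 dx = 9.
Sum: -486/5 + 243/4 − 36 + 18 + 9 = -909/20.
So LHS = -909/20.
∫_0^3 v(x) φ(x) dx = ∫_0^3 (-3*x^4 + 9*x^3 - 2*x^2 + 6*x) dx. Term by term:
  ∫_0^3 -3*x^4 dx = -729/5;  ∫_0^3 9*x^3 dx = 729/4;  ∫_0^3 -2*x^2 dx = -18;
  ∫_0^3 6*x dx = 27.
Sum: -729/5 + 729/4 − 18 + 27 = 909/20.
So RHS = -∫_0^3 v(x) φ(x) dx = -909/20.
LHS = RHS, so the identity holds for this test φ.
Moreover u is smooth here and v(x) = u'(x) = 3*x**2 + 2 pointwise, so the identity holds for every test function. Hence v is the weak derivative of u.


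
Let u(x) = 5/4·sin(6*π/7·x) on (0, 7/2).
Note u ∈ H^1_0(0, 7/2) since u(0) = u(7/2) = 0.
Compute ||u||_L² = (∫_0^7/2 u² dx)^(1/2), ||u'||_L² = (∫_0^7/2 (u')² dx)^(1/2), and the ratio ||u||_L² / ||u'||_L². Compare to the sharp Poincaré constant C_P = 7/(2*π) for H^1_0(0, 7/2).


||u||_L² / ||u'||_L² = 7/(6*π) < C_P = 7/(2*π).

u(x) = 5/4·sin(6*π/7·x), so u'(x) = 15*π*cos(6*π*x/7)/14.
Writing u(x) = A·sin(kπx/L) with A = 5/4 and k = 3, use ∫_0^L sin²(kπx/L) dx = L/2 and ∫_0^L cos²(kπx/L) dx = L/2.
u² = 25/16·sin²(6*π/7·x) and (u')² = 225*π^2/196·cos²(6*π/7·x), and each of sin², cos² integrates to L/2 = 7/4 over (0, 7/2).
∫_0^7/2 u² dx = 175/64, so ||u||_L² = 5*sqrt(7)/8.
∫_0^7/2 (u')² dx = 225*π^2/112, so ||u'||_L² = 15*sqrt(7)*π/28.
Ratio ||u||_L² / ||u'||_L² = 7/(6*π).
Sharp Poincaré constant on H^1_0(0, 7/2) is C_P = L/π = 7/(2*π), achieved by sin(2*π/7·x).
This is the k = 3 harmonic; the ratio L/(kπ) is strictly less than C_P = L/π, consistent with the sharp inequality ||u||_L² ≤ C_P ||u'||_L².


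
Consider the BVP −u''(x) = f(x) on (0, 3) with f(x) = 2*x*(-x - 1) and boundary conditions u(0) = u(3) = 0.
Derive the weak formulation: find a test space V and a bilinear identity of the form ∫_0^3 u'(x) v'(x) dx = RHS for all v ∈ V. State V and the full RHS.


V = H^1_0(0, 3) (so v(0) = v(3) = 0); weak form: ∫_0^3 u'v' dx = ∫_0^3 (2*x*(-x - 1)) v dx for all v ∈ V.

Multiply both sides by a test function v and integrate from 0 to 3:
  ∫_0^3 −u''(x) v(x) dx = ∫_0^3 f(x) v(x) dx.
Integrate the LHS by parts once:
  ∫_0^3 −u'' v dx = −[u'(x) v(x)]_0^3 + ∫_0^3 u'(x) v'(x) dx.
Thus ∫_0^3 u'(x) v'(x) dx = ∫_0^3 f(x) v(x) dx + [u'(x) v(x)]_0^3.
Choose V so that boundary terms are either known or forced to vanish.
u is Dirichlet: u(0) = u(3) = 0. Let V = H^1_0(0, 3); then v(0) = v(3) = 0, and [u' v]_0^3 = 0.
Weak formulation: find u (satisfying any essential BC) such that ∫_0^3 u'(x) v'(x) dx = ∫_0^3 f v dx for all v ∈ V.
Substituting f(x) = 2*x*(-x - 1), the right-hand side is ∫_0^3 (2*x*(-x - 1)) v dx.


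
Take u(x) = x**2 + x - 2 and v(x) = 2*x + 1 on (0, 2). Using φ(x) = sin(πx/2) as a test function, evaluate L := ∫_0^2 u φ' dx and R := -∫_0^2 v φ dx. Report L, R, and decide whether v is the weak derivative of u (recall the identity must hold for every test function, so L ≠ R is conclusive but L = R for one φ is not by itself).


LHS = -12/π, RHS = -12/π. Yes, v = u' weakly.

u(x) = x**2 + x - 2, classical derivative u'(x) = 2*x + 1.
φ(x) = sin(πx/2), so φ'(x) = π*cos(π*x/2)/2.
Note φ(0) = φ(2) = 0, so the boundary term u·φ vanishes.
LHS = ∫_0^2 u(x) φ'(x) dx = ∫_0^2 (π*x^2*cos(π*x/2)/2 + π*x*cos(π*x/2)/2 - π*cos(π*x/2)) dx. Term by term:
  ∫_0^2 -π*cos(π*x/2) dx = 0;  ∫_0^2 π*x*cos(π*x/2)/2 dx = -4/π;  ∫_0^2 π*x^2*cos(π*x/2)/2 dx = -8/π.
Sum: 0 − 4/π − 8/π = -12/π.
So LHS = -12/π.
∫_0^2 v(x) φ(x) dx = ∫_0^2 (2*x*sin(π*x/2) + sin(π*x/2)) dx. Term by term:
  ∫_0^2 2*x*sin(π*x/2) dx = 8/π;  ∫_0^2 sin(π*x/2) dx = 4/π.
Sum: 8/π + 4/π = 12/π.
So RHS = -∫_0^2 v(x) φ(x) dx = -12/π.
LHS = RHS, so the identity holds for this test φ.
Moreover u is smooth here and v(x) = u'(x) = 2*x + 1 pointwise, so the identity holds for every test function. Hence v is the weak derivative of u.


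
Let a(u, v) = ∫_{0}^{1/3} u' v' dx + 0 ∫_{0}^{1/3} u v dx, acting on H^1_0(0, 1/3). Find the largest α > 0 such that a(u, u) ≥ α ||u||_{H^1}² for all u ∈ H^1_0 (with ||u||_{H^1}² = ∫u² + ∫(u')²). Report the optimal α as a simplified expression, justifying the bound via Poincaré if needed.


α = 9*π^2/(1 + 9*π^2)

Coercivity of a(·,·) on H^1_0(0, 1/3) means a(u, u) ≥ α ||u||_{H^1}² for every u ∈ H^1_0.
The interval has length L = 1/3, and Poincaré/coercivity depend only on L. Here a(u, u) = ∫(u')² + (0)·∫u².
Here c = 0, so a(u,u) = ∫(u')² alone. The condition a(u,u) ≥ α||u||_{H^1}² reads (1−α)∫(u')² ≥ (α−c)∫u². Any admissible α is ≤ 1 (rapidly oscillating u have ∫u²/∫(u')² → 0), and α = 1 would force 0 ≥ (1−c)∫u², impossible since c < 1; so 1−α > 0. By the sharp Poincaré inequality on H^1_0 of an interval of length L, ∫(u')² ≥ (π/L)²∫u² with equality for the first sine mode sin(π(x−x₀)/L) (x₀ the left endpoint), so the inequality holds for all u iff (1−α)(π/L)² ≥ α − c, i.e. α ≤ ((π/L)² + c)/((π/L)² + 1) = (1 + c(L/π)²)/(1 + (L/π)²). (Direct route, valid since c ≤ 0: Poincaré gives c∫u² ≥ c(L/π)²∫(u')², so a(u,u) ≥ (1 + c(L/π)²)∫(u')², while ||u||_{H^1}² ≤ (1 + (L/π)²)∫(u')²; dividing yields the same α.) With (π/L)² = 9*π^2 and c = 0, the largest admissible constant is α = ((π/L)² + c)/((π/L)² + 1).
Simplifying, α = 9*π^2/(1 + 9*π^2).


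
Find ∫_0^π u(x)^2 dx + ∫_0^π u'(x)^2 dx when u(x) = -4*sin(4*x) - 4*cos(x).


||u||_{H^1(0,π)}^2 = 512/15 + 152*π

u'(x) = 4*sin(x) - 16*cos(4*x).
Expand u² and (u')² and integrate term by term on (0, π), using: for integers n ≥ 1, ∫_0^π sin²(nx) dx = ∫_0^π cos²(nx) dx = π/2; for n ≠ n', ∫_0^π sin(nx)sin(n'x) dx = ∫_0^π cos(nx)cos(n'x) dx = 0; and by product-to-sum, ∫_0^π sin(nx)cos(n'x) dx = ½∫_0^π [sin((n+n')x) + sin((n−n')x)] dx, which is 0 when n+n' is even and 2n/(n²−n'²) when n+n' is odd (it need not vanish on (0, π)).
  u² squared terms: (-4)²·∫cos(x)² dx = 16·π/2 = 8*π;  (-4)²·∫sin(4x)² dx = 16·π/2 = 8*π.
  u² cross terms: 2·(-4)·(-4)·∫cos(x)·sin(4x) dx = 32·(8/15) = 256/15.
  So ∫_0^π u² dx = 8*π + 8*π + 256/15 = 256/15 + 16*π.
  (u')² squared terms: (-16)²·∫cos(4x)² dx = 256·π/2 = 128*π;  (4)²·∫sin(x)² dx = 16·π/2 = 8*π.
  (u')² cross terms: 2·(-16)·(4)·∫cos(4x)·sin(x) dx = -128·(-2/15) = 256/15.
  So ∫_0^π (u')² dx = 128*π + 8*π + 256/15 = 256/15 + 136*π.
||u||_{H^1}^2 = (256/15 + 16*π) + (256/15 + 136*π) = 512/15 + 152*π.


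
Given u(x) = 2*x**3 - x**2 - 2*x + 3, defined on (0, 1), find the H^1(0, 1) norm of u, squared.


||u||_{H^1}^2 = 258/35

The H^1 norm (squared) on an interval (0, L) is
  ||u||_{H^1}^2 = ∫_0^L u(x)^2 dx + ∫_0^L u'(x)^2 dx.
Compute u'(x) = 6*x**2 - 2*x - 2.
Then u(x)^2 = 4*x**6 - 4*x**5 - 7*x**4 + 16*x**3 - 2*x**2 - 12*x + 9 and u'(x)^2 = 36*x**4 - 24*x**3 - 20*x**2 + 8*x + 4.
Integrate each monomial from 0 to 1 using ∫_0^1 c·x^n dx = c·1^(n+1)/(n+1):
  ∫_0^1 u(x)^2 dx = ∫_0^1 (4*x^6 - 4*x^5 - 7*x^4 + 16*x^3 - 2*x^2 - 12*x + 9) dx. Term by term:
    ∫_0^1 4*x^6 dx = 4/7;  ∫_0^1 -4*x^5 dx = -2/3;  ∫_0^1 -7*x^4 dx = -7/5;
    ∫_0^1 16*x^3 dx = 4;  ∫_0^1 -2*x^2 dx = -2/3;  ∫_0^1 -12*x dx = -6;
    ∫_0^1 9 dx = 9.
  Sum: 4/7 − 2/3 − 7/5 + 4 − 2/3 − 6 + 9 = 508/105.
  ∫_0^1 u'(x)^2 dx = ∫_0^1 (36*x^4 - 24*x^3 - 20*x^2 + 8*x + 4) dx. Term by term:
    ∫_0^1 36*x^4 dx = 36/5;  ∫_0^1 -24*x^3 dx = -6;  ∫_0^1 -20*x^2 dx = -20/3;
    ∫_0^1 8*x dx = 4;  ∫_0^1 4 dx = 4.
  Sum: 36/5 − 6 − 20/3 + 4 + 4 = 38/15.
Adding: ||u||_{H^1}^2 = 508/105 + 38/15 = 258/35.


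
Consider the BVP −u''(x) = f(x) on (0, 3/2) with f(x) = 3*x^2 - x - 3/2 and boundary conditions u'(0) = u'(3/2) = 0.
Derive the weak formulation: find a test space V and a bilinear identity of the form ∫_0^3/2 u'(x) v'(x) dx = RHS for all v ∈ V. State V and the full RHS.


V = H^1(0, 3/2) (no boundary constraint on v; u is determined up to an additive constant); weak form: ∫_0^3/2 u'v' dx = ∫_0^3/2 (3*x^2 - x - 3/2) v dx for all v ∈ V.

Multiply both sides by a test function v and integrate from 0 to 3/2:
  ∫_0^3/2 −u''(x) v(x) dx = ∫_0^3/2 f(x) v(x) dx.
Integrate the LHS by parts once:
  ∫_0^3/2 −u'' v dx = −[u'(x) v(x)]_0^3/2 + ∫_0^3/2 u'(x) v'(x) dx.
Thus ∫_0^3/2 u'(x) v'(x) dx = ∫_0^3/2 f(x) v(x) dx + [u'(x) v(x)]_0^3/2.
Choose V so that boundary terms are either known or forced to vanish.
u has homogeneous Neumann: u'(0) = u'(3/2) = 0. So [u' v]_0^3/2 = 0·v(3/2) − 0·v(0) = 0 for any v; take V = H^1(0, 3/2).
Weak formulation: find u (satisfying any essential BC) such that ∫_0^3/2 u'(x) v'(x) dx = ∫_0^3/2 f v dx for all v ∈ V (homogeneous Neumann, so boundary terms vanish).
Substituting f(x) = 3*x^2 - x - 3/2, the right-hand side is ∫_0^3/2 (3*x^2 - x - 3/2) v dx.
Compatibility check (pure Neumann): taking v ≡ 1 ∈ V gives 0 = ∫_0^3/2 f dx + (0) − (0), i.e. ∫_0^3/2 f dx must equal u'(0) − u'(3/2) = 0. Indeed ∫_0^3/2 (3*x^2 - x - 3/2) dx = 0, so the data are compatible. The solution is then unique only up to an additive constant (fix it e.g. by requiring ∫_0^3/2 u dx = 0).


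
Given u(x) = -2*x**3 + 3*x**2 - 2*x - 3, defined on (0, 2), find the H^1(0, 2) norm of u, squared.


||u||_{H^1}^2 = 12706/105

The H^1 norm (squared) on an interval (0, L) is
  ||u||_{H^1}^2 = ∫_0^L u(x)^2 dx + ∫_0^L u'(x)^2 dx.
Compute u'(x) = -6*x**2 + 6*x - 2.
Then u(x)^2 = 4*x**6 - 12*x**5 + 17*x**4 - 14*x**2 + 12*x + 9 and u'(x)^2 = 36*x**4 - 72*x**3 + 60*x**2 - 24*x + 4.
Integrate each monomial from 0 to 2 using ∫_0^2 c·x^n dx = c·2^(n+1)/(n+1):
  ∫_0^2 u(x)^2 dx = ∫_0^2 (4*x^6 - 12*x^5 + 17*x^4 - 14*x^2 + 12*x + 9) dx. Term by term:
    ∫_0^2 4*x^6 dx = 512/7;  ∫_0^2 -12*x^5 dx = -128;  ∫_0^2 17*x^4 dx = 544/5;
    ∫_0^2 -14*x^2 dx = -112/3;  ∫_0^2 12*x dx = 24;  ∫_0^2 9 dx = 18.
  Sum: 512/7 − 128 + 544/5 − 112/3 + 24 + 18 = 6154/105.
  ∫_0^2 u'(x)^2 dx = ∫_0^2 (36*x^4 - 72*x^3 + 60*x^2 - 24*x + 4) dx. Term by term:
    ∫_0^2 36*x^4 dx = 1152/5;  ∫_0^2 -72*x^3 dx = -288;  ∫_0^2 60*x^2 dx = 160;
    ∫_0^2 -24*x dx = -48;  ∫_0^2 4 dx = 8.
  Sum: 1152/5 − 288 + 160 − 48 + 8 = 312/5.
Adding: ||u||_{H^1}^2 = 6154/105 + 312/5 = 12706/105.


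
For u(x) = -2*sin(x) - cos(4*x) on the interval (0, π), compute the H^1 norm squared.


||u||_{H^1(0,π)}^2 = -136/15 + 25*π/2

u'(x) = 4*sin(4*x) - 2*cos(x).
Expand u² and (u')² and integrate term by term on (0, π), using: for integers n ≥ 1, ∫_0^π sin²(nx) dx = ∫_0^π cos²(nx) dx = π/2; for n ≠ n', ∫_0^π sin(nx)sin(n'x) dx = ∫_0^π cos(nx)cos(n'x) dx = 0; and by product-to-sum, ∫_0^π sin(nx)cos(n'x) dx = ½∫_0^π [sin((n+n')x) + sin((n−n')x)] dx, which is 0 when n+n' is even and 2n/(n²−n'²) when n+n' is odd (it need not vanish on (0, π)).
  u² squared terms: (-1)²·∫cos(4x)² dx = 1·π/2 = π/2;  (-2)²·∫sin(x)² dx = 4·π/2 = 2*π.
  u² cross terms: 2·(-1)·(-2)·∫cos(4x)·sin(x) dx = 4·(-2/15) = -8/15.
  So ∫_0^π u² dx = π/2 + 2*π − 8/15 = -8/15 + 5*π/2.
  (u')² squared terms: (-2)²·∫cos(x)² dx = 4·π/2 = 2*π;  (4)²·∫sin(4x)² dx = 16·π/2 = 8*π.
  (u')² cross terms: 2·(-2)·(4)·∫cos(x)·sin(4x) dx = -16·(8/15) = -128/15.
  So ∫_0^π (u')² dx = 2*π + 8*π − 128/15 = -128/15 + 10*π.
||u||_{H^1}^2 = (-8/15 + 5*π/2) + (-128/15 + 10*π) = -136/15 + 25*π/2.


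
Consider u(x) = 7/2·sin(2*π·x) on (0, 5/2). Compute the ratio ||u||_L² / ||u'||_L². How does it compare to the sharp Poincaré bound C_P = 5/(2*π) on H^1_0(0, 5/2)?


||u||_L² / ||u'||_L² = 1/(2*π) < C_P = 5/(2*π).

u(x) = 7/2·sin(2*π·x), so u'(x) = 7*π*cos(2*π*x).
Writing u(x) = A·sin(kπx/L) with A = 7/2 and k = 5, use ∫_0^L sin²(kπx/L) dx = L/2 and ∫_0^L cos²(kπx/L) dx = L/2.
u² = 49/4·sin²(2*π·x) and (u')² = 49*π^2·cos²(2*π·x), and each of sin², cos² integrates to L/2 = 5/4 over (0, 5/2).
∫_0^5/2 u² dx = 245/16, so ||u||_L² = 7*sqrt(5)/4.
∫_0^5/2 (u')² dx = 245*π^2/4, so ||u'||_L² = 7*sqrt(5)*π/2.
Ratio ||u||_L² / ||u'||_L² = 1/(2*π).
Sharp Poincaré constant on H^1_0(0, 5/2) is C_P = L/π = 5/(2*π), achieved by sin(2*π/5·x).
This is the k = 5 harmonic; the ratio L/(kπ) is strictly less than C_P = L/π, consistent with the sharp inequality ||u||_L² ≤ C_P ||u'||_L².


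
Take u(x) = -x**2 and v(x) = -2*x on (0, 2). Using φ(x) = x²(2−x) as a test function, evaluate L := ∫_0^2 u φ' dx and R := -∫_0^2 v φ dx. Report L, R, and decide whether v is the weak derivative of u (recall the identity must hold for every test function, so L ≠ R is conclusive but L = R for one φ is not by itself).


LHS = 16/5, RHS = 16/5. Yes, v = u' weakly.

u(x) = -x**2, classical derivative u'(x) = -2*x.
φ(x) = x²(2−x), so φ'(x) = x*(4 - 3*x).
Note φ(0) = φ(2) = 0, so the boundary term u·φ vanishes.
LHS = ∫_0^2 u(x) φ'(x) dx = ∫_0^2 (3*x^4 - 4*x^3) dx. Term by term:
  ∫_0^2 3*x^4 dx = 96/5;  ∫_0^2 -4*x^3 dx = -16.
Sum: 96/5 − 16 = 16/5.
So LHS = 16/5.
∫_0^2 v(x) φ(x) dx = ∫_0^2 (2*x^4 - 4*x^3) dx. Term by term:
  ∫_0^2 2*x^4 dx = 64/5;  ∫_0^2 -4*x^3 dx = -16.
Sum: 64/5 − 16 = -16/5.
So RHS = -∫_0^2 v(x) φ(x) dx = 16/5.
LHS = RHS, so the identity holds for this test φ.
Moreover u is smooth here and v(x) = u'(x) = -2*x pointwise, so the identity holds for every test function. Hence v is the weak derivative of u.


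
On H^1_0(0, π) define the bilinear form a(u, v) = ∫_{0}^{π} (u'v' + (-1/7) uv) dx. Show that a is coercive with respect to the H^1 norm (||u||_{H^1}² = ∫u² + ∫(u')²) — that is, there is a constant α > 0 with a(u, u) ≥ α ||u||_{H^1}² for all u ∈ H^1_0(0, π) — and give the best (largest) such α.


α = 3/7

Coercivity of a(·,·) on H^1_0(0, π) means a(u, u) ≥ α ||u||_{H^1}² for every u ∈ H^1_0.
The interval has length L = π, and Poincaré/coercivity depend only on L. Here a(u, u) = ∫(u')² + (-1/7)·∫u².
Here c = -1/7 < 0 with |c| < (π/L)² = 1, so coercivity still holds. The condition a(u,u) ≥ α||u||_{H^1}² reads (1−α)∫(u')² ≥ (α−c)∫u². Any admissible α is ≤ 1 (rapidly oscillating u have ∫u²/∫(u')² → 0), and α = 1 would force 0 ≥ (1−c)∫u², impossible since c < 1; so 1−α > 0. By the sharp Poincaré inequality on H^1_0 of an interval of length L, ∫(u')² ≥ (π/L)²∫u² with equality for the first sine mode sin(π(x−x₀)/L) (x₀ the left endpoint), so the inequality holds for all u iff (1−α)(π/L)² ≥ α − c, i.e. α ≤ ((π/L)² + c)/((π/L)² + 1) = (1 + c(L/π)²)/(1 + (L/π)²). (Direct route, valid since c ≤ 0: Poincaré gives c∫u² ≥ c(L/π)²∫(u')², so a(u,u) ≥ (1 + c(L/π)²)∫(u')², while ||u||_{H^1}² ≤ (1 + (L/π)²)∫(u')²; dividing yields the same α.) With (π/L)² = 1 and c = -1/7, the largest admissible constant is α = ((π/L)² + c)/((π/L)² + 1).
Simplifying, α = 3/7.


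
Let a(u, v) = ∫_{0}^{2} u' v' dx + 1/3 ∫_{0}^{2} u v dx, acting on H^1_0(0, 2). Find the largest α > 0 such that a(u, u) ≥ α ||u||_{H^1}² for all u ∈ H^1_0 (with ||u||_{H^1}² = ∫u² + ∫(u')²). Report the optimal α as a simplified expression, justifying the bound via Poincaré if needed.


α = (4/3 + π^2)/(4 + π^2)

Coercivity of a(·,·) on H^1_0(0, 2) means a(u, u) ≥ α ||u||_{H^1}² for every u ∈ H^1_0.
The interval has length L = 2, and Poincaré/coercivity depend only on L. Here a(u, u) = ∫(u')² + (1/3)·∫u².
Here 0 < c = 1/3 < 1. The condition a(u,u) ≥ α||u||_{H^1}² reads (1−α)∫(u')² ≥ (α−c)∫u². Any admissible α is ≤ 1 (rapidly oscillating u have ∫u²/∫(u')² → 0), and α = 1 would force 0 ≥ (1−c)∫u², impossible since c < 1; so 1−α > 0. By the sharp Poincaré inequality on H^1_0 of an interval of length L, ∫(u')² ≥ (π/L)²∫u² with equality for the first sine mode sin(π(x−x₀)/L) (x₀ the left endpoint), so the inequality holds for all u iff (1−α)(π/L)² ≥ α − c, i.e. α ≤ ((π/L)² + c)/((π/L)² + 1) = (1 + c(L/π)²)/(1 + (L/π)²). With (π/L)² = π^2/4 and c = 1/3, the largest admissible constant is α = ((π/L)² + c)/((π/L)² + 1).
Simplifying, α = (4/3 + π^2)/(4 + π^2).


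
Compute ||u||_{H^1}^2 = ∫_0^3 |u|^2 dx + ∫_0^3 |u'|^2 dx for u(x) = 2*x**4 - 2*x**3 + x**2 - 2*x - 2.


||u||_{H^1}^2 = 494769/35

The H^1 norm (squared) on an interval (0, L) is
  ||u||_{H^1}^2 = ∫_0^L u(x)^2 dx + ∫_0^L u'(x)^2 dx.
Compute u'(x) = 8*x**3 - 6*x**2 + 2*x - 2.
Then u(x)^2 = 4*x**8 - 8*x**7 + 8*x**6 - 12*x**5 + x**4 + 4*x**3 + 8*x + 4 and u'(x)^2 = 64*x**6 - 96*x**5 + 68*x**4 - 56*x**3 + 28*x**2 - 8*x + 4.
Integrate each monomial from 0 to 3 using ∫_0^3 c·x^n dx = c·3^(n+1)/(n+1):
  ∫_0^3 u(x)^2 dx = ∫_0^3 (4*x^8 - 8*x^7 + 8*x^6 - 12*x^5 + x^4 + 4*x^3 + 8*x + 4) dx. Term by term:
    ∫_0^3 4*x^8 dx = 8748;  ∫_0^3 -8*x^7 dx = -6561;  ∫_0^3 8*x^6 dx = 17496/7;
    ∫_0^3 -12*x^5 dx = -1458;  ∫_0^3 x^4 dx = 243/5;  ∫_0^3 4*x^3 dx = 81;
    ∫_0^3 8*x dx = 36;  ∫_0^3 4 dx = 12.
  Sum: 8748 − 6561 + 17496/7 − 1458 + 243/5 + 81 + 36 + 12 = 119211/35.
  ∫_0^3 u'(x)^2 dx = ∫_0^3 (64*x^6 - 96*x^5 + 68*x^4 - 56*x^3 + 28*x^2 - 8*x + 4) dx. Term by term:
    ∫_0^3 64*x^6 dx = 139968/7;  ∫_0^3 -96*x^5 dx = -11664;  ∫_0^3 68*x^4 dx = 16524/5;
    ∫_0^3 -56*x^3 dx = -1134;  ∫_0^3 28*x^2 dx = 252;  ∫_0^3 -8*x dx = -36;
    ∫_0^3 4 dx = 12.
  Sum: 139968/7 − 11664 + 16524/5 − 1134 + 252 − 36 + 12 = 375558/35.
Adding: ||u||_{H^1}^2 = 119211/35 + 375558/35 = 494769/35.


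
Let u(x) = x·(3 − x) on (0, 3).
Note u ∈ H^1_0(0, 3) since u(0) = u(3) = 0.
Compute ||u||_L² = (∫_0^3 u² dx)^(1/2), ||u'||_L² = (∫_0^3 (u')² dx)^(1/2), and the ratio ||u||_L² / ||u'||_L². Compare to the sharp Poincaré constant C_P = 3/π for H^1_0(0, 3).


||u||_L² / ||u'||_L² = 3*sqrt(10)/10 < C_P = 3/π.

u(x) = x·(3 − x), so u'(x) = 3 - 2*x.
u(x) = x·(3 − x) vanishes at x = 0 and x = 3, so u ∈ H^1_0(0, 3). Differentiate via the product rule and integrate the resulting polynomials term by term.
  ∫_0^3 u² dx = ∫_0^3 (x^4 - 6*x^3 + 9*x^2) dx. Term by term:
    ∫_0^3 x^4 dx = 243/5;  ∫_0^3 -6*x^3 dx = -243/2;  ∫_0^3 9*x^2 dx = 81.
  Sum: 243/5 − 243/2 + 81 = 81/10.
  ∫_0^3 (u')² dx = ∫_0^3 (4*x^2 - 12*x + 9) dx. Term by term:
    ∫_0^3 4*x^2 dx = 36;  ∫_0^3 -12*x dx = -54;  ∫_0^3 9 dx = 27.
  Sum: 36 − 54 + 27 = 9.
∫_0^3 u² dx = 81/10, so ||u||_L² = 9*sqrt(10)/10.
∫_0^3 (u')² dx = 9, so ||u'||_L² = 3.
Ratio ||u||_L² / ||u'||_L² = 3*sqrt(10)/10.
Sharp Poincaré constant on H^1_0(0, 3) is C_P = L/π = 3/π, achieved by sin(π/3·x).
A polynomial bump cannot attain the sharp Poincaré constant (only the first sine eigenfunction does), so the ratio is strictly less than C_P, consistent with ||u||_L² ≤ C_P ||u'||_L².


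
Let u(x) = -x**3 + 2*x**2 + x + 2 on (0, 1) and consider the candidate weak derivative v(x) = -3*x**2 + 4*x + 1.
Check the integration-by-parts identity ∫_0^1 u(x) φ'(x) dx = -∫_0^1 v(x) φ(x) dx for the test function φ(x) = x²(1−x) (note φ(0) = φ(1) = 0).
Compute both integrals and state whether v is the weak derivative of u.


LHS = -11/60, RHS = -11/60. Yes, v = u' weakly.

u(x) = -x**3 + 2*x**2 + x + 2, classical derivative u'(x) = -3*x**2 + 4*x + 1.
φ(x) = x²(1−x), so φ'(x) = x*(2 - 3*x).
Note φ(0) = φ(1) = 0, so the boundary term u·φ vanishes.
LHS = ∫_0^1 u(x) φ'(x) dx = ∫_0^1 (3*x^5 - 8*x^4 + x^3 - 4*x^2 + 4*x) dx. Term by term:
  ∫_0^1 3*x^5 dx = 1/2;  ∫_0^1 -8*x^4 dx = -8/5;  ∫_0^1 x^3 dx = 1/4;
  ∫_0^1 -4*x^2 dx = -4/3;  ∫_0^1 4*x dx = 2.
Sum: 1/2 − 8/5 + 1/4 − 4/3 + 2 = -11/60.
So LHS = -11/60.
∫_0^1 v(x) φ(x) dx = ∫_0^1 (3*x^5 - 7*x^4 + 3*x^3 + x^2) dx. Term by term:
  ∫_0^1 3*x^5 dx = 1/2;  ∫_0^1 -7*x^4 dx = -7/5;  ∫_0^1 3*x^3 dx = 3/4;
  ∫_0^1 x^2 dx = 1/3.
Sum: 1/2 − 7/5 + 3/4 + 1/3 = 11/60.
So RHS = -∫_0^1 v(x) φ(x) dx = -11/60.
LHS = RHS, so the identity holds for this test φ.
Moreover u is smooth here and v(x) = u'(x) = -3*x**2 + 4*x + 1 pointwise, so the identity holds for every test function. Hence v is the weak derivative of u.


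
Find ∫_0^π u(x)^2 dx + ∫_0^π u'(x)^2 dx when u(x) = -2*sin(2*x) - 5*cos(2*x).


||u||_{H^1(0,π)}^2 = 145*π/2

u'(x) = 10*sin(2*x) - 4*cos(2*x).
Expand u² and (u')² and integrate term by term on (0, π), using: for integers n ≥ 1, ∫_0^π sin²(nx) dx = ∫_0^π cos²(nx) dx = π/2; for n ≠ n', ∫_0^π sin(nx)sin(n'x) dx = ∫_0^π cos(nx)cos(n'x) dx = 0; and by product-to-sum, ∫_0^π sin(nx)cos(n'x) dx = ½∫_0^π [sin((n+n')x) + sin((n−n')x)] dx, which is 0 when n+n' is even and 2n/(n²−n'²) when n+n' is odd (it need not vanish on (0, π)).
  u² squared terms: (-5)²·∫cos(2x)² dx = 25·π/2 = 25*π/2;  (-2)²·∫sin(2x)² dx = 4·π/2 = 2*π.
  u² cross terms: 2·(-5)·(-2)·∫cos(2x)·sin(2x) dx = 20·(0) = 0.
  So ∫_0^π u² dx = 25*π/2 + 2*π + 0 = 29*π/2.
  (u')² squared terms: (-4)²·∫cos(2x)² dx = 16·π/2 = 8*π;  (10)²·∫sin(2x)² dx = 100·π/2 = 50*π.
  (u')² cross terms: 2·(-4)·(10)·∫cos(2x)·sin(2x) dx = -80·(0) = 0.
  So ∫_0^π (u')² dx = 8*π + 50*π + 0 = 58*π.
||u||_{H^1}^2 = (29*π/2) + (58*π) = 145*π/2.


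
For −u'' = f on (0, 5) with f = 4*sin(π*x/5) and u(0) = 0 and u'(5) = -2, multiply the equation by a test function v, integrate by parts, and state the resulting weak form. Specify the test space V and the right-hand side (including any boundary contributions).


V = {v ∈ H^1(0, 5) : v(0) = 0} (test functions vanish at x = 0 where u is specified); weak form: ∫_0^5 u'v' dx = ∫_0^5 (4*sin(π*x/5)) v dx − 2·v(5) for all v ∈ V.

Multiply both sides by a test function v and integrate from 0 to 5:
  ∫_0^5 −u''(x) v(x) dx = ∫_0^5 f(x) v(x) dx.
Integrate the LHS by parts once:
  ∫_0^5 −u'' v dx = −[u'(x) v(x)]_0^5 + ∫_0^5 u'(x) v'(x) dx.
Thus ∫_0^5 u'(x) v'(x) dx = ∫_0^5 f(x) v(x) dx + [u'(x) v(x)]_0^5.
Choose V so that boundary terms are either known or forced to vanish.
Mixed BC: u(0) = 0 (Dirichlet) and u'(5) = -2 (Neumann). Define V = {v ∈ H^1(0, 5) : v(0) = 0}. Then [u' v]_0^5 = u'(5)·v(5) − u'(0)·0 = − 2·v(5).
Weak formulation: find u (satisfying any essential BC) such that ∫_0^5 u'(x) v'(x) dx = ∫_0^5 f v dx − 2·v(5) for all v ∈ V (Dirichlet at 0 absorbed into V; Neumann datum at x = 5 contributes the boundary term).
Substituting f(x) = 4*sin(π*x/5), the right-hand side is ∫_0^5 (4*sin(π*x/5)) v dx − 2·v(5).


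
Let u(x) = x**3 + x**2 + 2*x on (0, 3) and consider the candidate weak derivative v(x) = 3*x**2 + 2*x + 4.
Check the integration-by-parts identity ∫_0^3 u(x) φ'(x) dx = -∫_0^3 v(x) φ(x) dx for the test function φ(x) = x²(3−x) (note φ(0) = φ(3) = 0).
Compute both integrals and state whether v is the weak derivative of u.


LHS = -1107/10, RHS = -621/5. No, v is not the weak derivative of u.

u(x) = x**3 + x**2 + 2*x, classical derivative u'(x) = 3*x**2 + 2*x + 2.
φ(x) = x²(3−x), so φ'(x) = 3*x*(2 - x).
Note φ(0) = φ(3) = 0, so the boundary term u·φ vanishes.
LHS = ∫_0^3 u(x) φ'(x) dx = ∫_0^3 (-3*x^5 + 3*x^4 + 12*x^2) dx. Term by term:
  ∫_0^3 -3*x^5 dx = -729/2;  ∫_0^3 3*x^4 dx = 729/5;  ∫_0^3 12*x^2 dx = 108.
Sum: -729/2 + 729/5 + 108 = -1107/10.
So LHS = -1107/10.
∫_0^3 v(x) φ(x) dx = ∫_0^3 (-3*x^5 + 7*x^4 + 2*x^3 + 12*x^2) dx. Term by term:
  ∫_0^3 -3*x^5 dx = -729/2;  ∫_0^3 7*x^4 dx = 1701/5;  ∫_0^3 2*x^3 dx = 81/2;
  ∫_0^3 12*x^2 dx = 108.
Sum: -729/2 + 1701/5 + 81/2 + 108 = 621/5.
So RHS = -∫_0^3 v(x) φ(x) dx = -621/5.
LHS − RHS = 27/2 ≠ 0, so the identity fails.
(For a valid weak derivative the identity must hold for EVERY test function, in particular this one. The failure shows v is NOT the weak derivative of u.)
Correct weak derivative would be u'(x) = 3*x**2 + 2*x + 2.


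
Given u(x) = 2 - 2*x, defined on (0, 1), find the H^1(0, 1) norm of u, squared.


||u||_{H^1}^2 = 16/3

The H^1 norm (squared) on an interval (0, L) is
  ||u||_{H^1}^2 = ∫_0^L u(x)^2 dx + ∫_0^L u'(x)^2 dx.
Compute u'(x) = -2.
Then u(x)^2 = 4*x**2 - 8*x + 4 and u'(x)^2 = 4.
Integrate each monomial from 0 to 1 using ∫_0^1 c·x^n dx = c·1^(n+1)/(n+1):
  ∫_0^1 u(x)^2 dx = ∫_0^1 (4*x^2 - 8*x + 4) dx. Term by term:
    ∫_0^1 4*x^2 dx = 4/3;  ∫_0^1 -8*x dx = -4;  ∫_0^1 4 dx = 4.
  Sum: 4/3 − 4 + 4 = 4/3.
  ∫_0^1 u'(x)^2 dx = ∫_0^1 (4) dx. Term by term:
    ∫_0^1 4 dx = 4.
Adding: ||u||_{H^1}^2 = 4/3 + 4 = 16/3.
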